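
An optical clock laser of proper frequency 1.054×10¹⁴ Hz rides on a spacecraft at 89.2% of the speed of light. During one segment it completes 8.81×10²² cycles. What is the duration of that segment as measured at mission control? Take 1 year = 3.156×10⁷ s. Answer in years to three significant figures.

β = 0.892; γ = 1/√(1 − 0.892²) = 1/√0.2043 = 2.212
Proper time for N cycles: τ = N/f = 8.81×10²²/(1.054×10¹⁴) = 8.359×10⁸ s = 26.48 years.
Lab-frame duration Δt = γτ = 2.212 × 26.48 = 58.59 years.

Δt = 58.6 years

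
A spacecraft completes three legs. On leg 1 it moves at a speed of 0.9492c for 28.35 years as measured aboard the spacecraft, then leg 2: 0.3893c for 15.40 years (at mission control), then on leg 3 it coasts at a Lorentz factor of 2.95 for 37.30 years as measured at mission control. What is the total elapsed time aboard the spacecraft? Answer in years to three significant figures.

τ = 55.2 years

Leg 1: 28.35 years is already measured aboard the spacecraft.
Leg 2: γ = 1/√(1 − 0.3893²) = 1/√0.8484 = 1.086; τ_2 = 15.40/1.086 = 14.19 years.
Leg 3: γ = 2.95; τ_3 = 37.30/2.950 = 12.64 years.
Total: 28.35 + 14.19 + 12.64 years.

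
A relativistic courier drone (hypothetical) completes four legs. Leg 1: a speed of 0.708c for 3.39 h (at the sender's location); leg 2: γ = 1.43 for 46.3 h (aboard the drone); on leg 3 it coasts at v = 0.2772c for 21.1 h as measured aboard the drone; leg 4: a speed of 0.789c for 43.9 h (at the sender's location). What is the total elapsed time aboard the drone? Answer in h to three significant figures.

τ = 96.8 h

Leg 1: γ = 1/√(1 − 0.708²) = 1/√0.4987 = 1.416; τ_1 = 3.39/1.416 = 2.394 h.
Leg 2: 46.3 h is already measured aboard the drone.
Leg 3: 21.1 h is already measured aboard the drone.
Leg 4: γ = 1/√(1 − 0.789²) = 1/√0.3775 = 1.628; τ_4 = 43.9/1.628 = 26.97 h.
Total: 2.394 + 46.30 + 21.10 + 26.97 h.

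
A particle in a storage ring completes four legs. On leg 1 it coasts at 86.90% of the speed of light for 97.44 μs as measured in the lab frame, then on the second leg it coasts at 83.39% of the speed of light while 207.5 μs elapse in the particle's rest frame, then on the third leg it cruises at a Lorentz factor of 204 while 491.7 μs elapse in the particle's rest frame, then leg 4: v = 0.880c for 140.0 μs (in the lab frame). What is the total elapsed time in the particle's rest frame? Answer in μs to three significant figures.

τ = 814 μs

Leg 1: β = 0.8690; γ = 1/√(1 − 0.8690²) = 1/√0.2448 = 2.021; τ_1 = 97.44/2.021 = 48.21 μs.
Leg 2: 207.5 μs is already measured in the particle's rest frame.
Leg 3: 491.7 μs is already measured in the particle's rest frame.
Leg 4: γ = 1/√(1 − 0.880²) = 1/√0.2256 = 2.105; τ_4 = 140.0/2.105 = 66.50 μs.
Total: 48.21 + 207.5 + 491.7 + 66.50 μs.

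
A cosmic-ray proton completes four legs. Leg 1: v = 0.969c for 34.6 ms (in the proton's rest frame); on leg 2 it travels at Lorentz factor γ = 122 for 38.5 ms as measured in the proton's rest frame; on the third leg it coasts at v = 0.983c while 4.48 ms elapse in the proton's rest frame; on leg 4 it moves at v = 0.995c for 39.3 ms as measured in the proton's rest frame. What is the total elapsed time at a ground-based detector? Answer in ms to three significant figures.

Leg 1: γ = 1/√(1 − 0.969²) = 1/√0.06104 = 4.048; Δt_1 = 4.048 × 34.6 = 140.0 ms.
Leg 2: γ = 122; Δt_2 = 122.0 × 38.5 = 4697 ms.
Leg 3: γ = 1/√(1 − 0.983²) = 1/√0.03371 = 5.446; Δt_3 = 5.446 × 4.48 = 24.40 ms.
Leg 4: γ = 1/√(1 − 0.995²) = 1/√0.009975 = 10.01; Δt_4 = 10.01 × 39.3 = 393.5 ms.
Total: 140.0 + 4697 + 24.40 + 393.5 ms.

Δt = 5250 ms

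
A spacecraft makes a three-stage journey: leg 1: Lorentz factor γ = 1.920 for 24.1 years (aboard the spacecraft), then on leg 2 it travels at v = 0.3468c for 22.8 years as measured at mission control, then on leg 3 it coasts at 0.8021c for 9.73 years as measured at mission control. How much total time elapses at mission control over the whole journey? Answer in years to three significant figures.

Leg 1: γ = 1.920; Δt_1 = 1.920 × 24.1 = 46.27 years.
Leg 2: 22.8 years is already measured at mission control.
Leg 3: 9.73 years is already measured at mission control.
Total: 46.27 + 22.80 + 9.730 years.

Δt = 78.8 years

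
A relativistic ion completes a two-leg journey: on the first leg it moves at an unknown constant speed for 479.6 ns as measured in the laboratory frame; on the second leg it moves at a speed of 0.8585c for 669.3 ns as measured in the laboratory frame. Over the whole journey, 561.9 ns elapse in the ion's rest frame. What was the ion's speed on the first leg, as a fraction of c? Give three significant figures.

Leg 1: speed unknown; τ_1 = 479.6/γ_1.
Leg 2: γ = 1/√(1 − 0.8585²) = 1/√0.2630 = 1.950; τ_2 = 669.3/1.950 = 343.2 ns.
Total proper time: τ_1 + 343.2 = 561.9, so τ_1 = 561.9 − 343.2 = 218.7 ns.
γ_1 = 479.6/218.7 = 2.193; β = √(1 − 1/γ²) = √0.7921.

β = 0.890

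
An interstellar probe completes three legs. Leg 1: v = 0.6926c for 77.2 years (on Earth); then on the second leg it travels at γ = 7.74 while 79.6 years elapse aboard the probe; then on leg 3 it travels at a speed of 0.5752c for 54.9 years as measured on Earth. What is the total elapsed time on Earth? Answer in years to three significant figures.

Δt = 748 years

Leg 1: 77.2 years is already measured on Earth.
Leg 2: γ = 7.74; Δt_2 = 7.740 × 79.6 = 616.1 years.
Leg 3: 54.9 years is already measured on Earth.
Total: 77.20 + 616.1 + 54.90 years.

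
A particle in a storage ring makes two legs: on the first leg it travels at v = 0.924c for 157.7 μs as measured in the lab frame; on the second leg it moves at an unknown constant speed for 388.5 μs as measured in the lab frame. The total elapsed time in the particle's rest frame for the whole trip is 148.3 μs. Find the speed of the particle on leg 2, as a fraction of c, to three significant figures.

Leg 1: γ = 1/√(1 − 0.924²) = 1/√0.1462 = 2.615; τ_1 = 157.7/2.615 = 60.30 μs.
Leg 2: speed unknown; τ_2 = 388.5/γ_2.
Total proper time: 60.30 + τ_2 = 148.3, so τ_2 = 148.3 − 60.30 = 88.00 μs.
γ_2 = 388.5/88.00 = 4.415; β = √(1 − 1/γ²) = √0.9487.

β = 0.974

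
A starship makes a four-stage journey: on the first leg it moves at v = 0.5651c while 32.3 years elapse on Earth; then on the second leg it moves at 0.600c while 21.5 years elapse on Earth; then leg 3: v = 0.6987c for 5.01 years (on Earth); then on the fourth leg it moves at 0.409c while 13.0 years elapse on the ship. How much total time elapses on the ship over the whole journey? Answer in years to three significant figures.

Leg 1: γ = 1/√(1 − 0.5651²) = 1/√0.6807 = 1.212; τ_1 = 32.3/1.212 = 26.65 years.
Leg 2: γ = 1/√(1 − 0.600²) = 5/4 = 1.250; τ_2 = 21.5/1.250 = 17.20 years.
Leg 3: γ = 1/√(1 − 0.6987²) = 1/√0.5118 = 1.398; τ_3 = 5.01/1.398 = 3.584 years.
Leg 4: 13.0 years is already measured on the ship.
Total: 26.65 + 17.20 + 3.584 + 13.00 years.

τ = 60.4 years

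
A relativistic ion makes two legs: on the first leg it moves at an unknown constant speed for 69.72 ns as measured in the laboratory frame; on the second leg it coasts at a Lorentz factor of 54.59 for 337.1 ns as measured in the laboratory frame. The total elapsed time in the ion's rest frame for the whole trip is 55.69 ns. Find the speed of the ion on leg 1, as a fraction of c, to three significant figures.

Leg 1: speed unknown; τ_1 = 69.72/γ_1.
Leg 2: γ = 54.59; τ_2 = 337.1/54.59 = 6.175 ns.
Total proper time: τ_1 + 6.175 = 55.69, so τ_1 = 55.69 − 6.175 = 49.51 ns.
γ_1 = 69.72/49.51 = 1.408; β = √(1 − 1/γ²) = √0.4956.

β = 0.704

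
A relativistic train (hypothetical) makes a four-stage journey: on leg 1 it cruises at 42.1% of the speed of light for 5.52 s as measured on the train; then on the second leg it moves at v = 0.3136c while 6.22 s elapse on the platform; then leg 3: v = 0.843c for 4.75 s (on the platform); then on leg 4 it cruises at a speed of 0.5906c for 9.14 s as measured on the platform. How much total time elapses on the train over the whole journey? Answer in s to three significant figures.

τ = 21.4 s

Leg 1: 5.52 s is already measured on the train.
Leg 2: γ = 1/√(1 − 0.3136²) = 1/√0.9017 = 1.053; τ_2 = 6.22/1.053 = 5.906 s.
Leg 3: γ = 1/√(1 − 0.843²) = 1/√0.2894 = 1.859; τ_3 = 4.75/1.859 = 2.555 s.
Leg 4: γ = 1/√(1 − 0.5906²) = 1/√0.6512 = 1.239; τ_4 = 9.14/1.239 = 7.376 s.
Total: 5.520 + 5.906 + 2.555 + 7.376 s.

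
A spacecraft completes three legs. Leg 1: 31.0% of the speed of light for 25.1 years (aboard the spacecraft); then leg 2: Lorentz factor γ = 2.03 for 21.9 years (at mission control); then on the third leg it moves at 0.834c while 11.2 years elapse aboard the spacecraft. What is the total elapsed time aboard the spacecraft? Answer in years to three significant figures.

Leg 1: 25.1 years is already measured aboard the spacecraft.
Leg 2: γ = 2.03; τ_2 = 21.9/2.030 = 10.79 years.
Leg 3: 11.2 years is already measured aboard the spacecraft.
Total: 25.10 + 10.79 + 11.20 years.

τ = 47.1 years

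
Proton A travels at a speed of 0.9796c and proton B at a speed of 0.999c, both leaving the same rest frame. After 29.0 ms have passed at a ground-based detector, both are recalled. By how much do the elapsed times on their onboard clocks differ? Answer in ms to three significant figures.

|τ_A − τ_B| = 4.53 ms

A: γ = 1/√(1 − 0.9796²) = 1/√0.04038 = 4.976; τ_A = 29.0/4.976 = 5.828 ms.
B: γ = 1/√(1 − 0.999²) = 1/√0.001999 = 22.37; τ_B = 29.0/22.37 = 1.297 ms.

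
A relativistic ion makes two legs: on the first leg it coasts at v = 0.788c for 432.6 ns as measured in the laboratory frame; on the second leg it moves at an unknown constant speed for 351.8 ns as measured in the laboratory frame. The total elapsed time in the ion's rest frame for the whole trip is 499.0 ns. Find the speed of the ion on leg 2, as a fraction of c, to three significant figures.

Leg 1: γ = 1/√(1 − 0.788²) = 1/√0.3791 = 1.624; τ_1 = 432.6/1.624 = 266.3 ns.
Leg 2: speed unknown; τ_2 = 351.8/γ_2.
Total proper time: 266.3 + τ_2 = 499.0, so τ_2 = 499.0 − 266.3 = 232.7 ns.
γ_2 = 351.8/232.7 = 1.512; β = √(1 − 1/γ²) = √0.5626.

β = 0.750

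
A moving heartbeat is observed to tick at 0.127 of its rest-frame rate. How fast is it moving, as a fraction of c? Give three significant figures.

Rate ratio = 1/γ, so γ = 1/0.127 = 7.874.
β = √(1 − 1/γ²) = √(1 − 0.127²) = √0.9839

β = 0.992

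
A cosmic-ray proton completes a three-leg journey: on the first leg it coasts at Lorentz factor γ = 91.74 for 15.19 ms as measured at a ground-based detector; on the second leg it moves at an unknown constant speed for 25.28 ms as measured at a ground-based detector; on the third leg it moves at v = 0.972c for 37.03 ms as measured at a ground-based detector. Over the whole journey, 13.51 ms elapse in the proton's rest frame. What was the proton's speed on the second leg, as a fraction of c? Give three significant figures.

Leg 1: γ = 91.74; τ_1 = 15.19/91.74 = 0.1656 ms.
Leg 2: speed unknown; τ_2 = 25.28/γ_2.
Leg 3: γ = 1/√(1 − 0.972²) = 1/√0.05522 = 4.256; τ_3 = 37.03/4.256 = 8.701 ms.
Total proper time: 0.1656 + τ_2 + 8.701 = 13.51, so τ_2 = 13.51 − 8.867 = 4.643 ms.
γ_2 = 25.28/4.643 = 5.445; β = √(1 − 1/γ²) = √0.9663.

β = 0.983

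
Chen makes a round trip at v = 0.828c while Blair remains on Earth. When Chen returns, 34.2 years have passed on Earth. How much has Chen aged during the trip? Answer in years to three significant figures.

γ = 1/√(1 − 0.828²) = 1/√0.3144 = 1.783
Chen's clock measures proper time along the trip: τ = Δt/γ = 34.2/1.783 years.

τ = 19.2 years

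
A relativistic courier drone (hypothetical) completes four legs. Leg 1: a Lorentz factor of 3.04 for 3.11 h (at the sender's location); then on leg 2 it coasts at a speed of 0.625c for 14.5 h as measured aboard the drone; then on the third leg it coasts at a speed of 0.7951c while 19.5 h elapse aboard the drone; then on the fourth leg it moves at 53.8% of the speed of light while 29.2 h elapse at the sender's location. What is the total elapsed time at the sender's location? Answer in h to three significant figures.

Leg 1: 3.11 h is already measured at the sender's location.
Leg 2: γ = 1/√(1 − 0.625²) = 1/√0.6094 = 1.281; Δt_2 = 1.281 × 14.5 = 18.57 h.
Leg 3: γ = 1/√(1 − 0.7951²) = 1/√0.3678 = 1.649; Δt_3 = 1.649 × 19.5 = 32.15 h.
Leg 4: 29.2 h is already measured at the sender's location.
Total: 3.110 + 18.57 + 32.15 + 29.20 h.

Δt = 83.0 h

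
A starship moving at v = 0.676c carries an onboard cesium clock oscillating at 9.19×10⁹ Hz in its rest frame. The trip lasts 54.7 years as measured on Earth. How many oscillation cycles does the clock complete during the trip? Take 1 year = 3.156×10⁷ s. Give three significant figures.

N = 1.17×10¹⁹

γ = 1/√(1 − 0.676²) = 1/√0.5430 = 1.357
The oscillator's own cycle count is N = f × τ where τ is the proper time on the ship. τ = Δt/γ = 54.7/1.357 = 40.31 years = 1.272×10⁹ s.
N = 9.19×10⁹ × 1.272×10⁹ = 1.169×10¹⁹.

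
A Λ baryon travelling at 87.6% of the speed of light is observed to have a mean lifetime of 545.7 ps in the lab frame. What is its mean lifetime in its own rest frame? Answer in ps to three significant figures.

β = 0.876; γ = 1/√(1 − 0.876²) = 1/√0.2326 = 2.073
The lab-frame lifetime is the dilated interval; the proper lifetime is τ₀ = Δt/γ = 545.7/2.073 ps.

τ₀ = 263 ps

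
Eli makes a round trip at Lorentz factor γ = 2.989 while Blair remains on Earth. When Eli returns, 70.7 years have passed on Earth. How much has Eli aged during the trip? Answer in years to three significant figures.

τ = 23.7 years

γ = 2.989
Eli's clock measures proper time along the trip: τ = Δt/γ = 70.7/2.989 years.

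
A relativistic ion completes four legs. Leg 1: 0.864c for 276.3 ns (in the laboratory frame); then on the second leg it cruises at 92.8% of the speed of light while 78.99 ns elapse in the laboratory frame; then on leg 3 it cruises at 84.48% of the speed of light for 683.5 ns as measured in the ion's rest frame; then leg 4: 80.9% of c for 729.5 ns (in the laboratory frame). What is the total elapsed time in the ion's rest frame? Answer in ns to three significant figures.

τ = 1280 ns

Leg 1: γ = 1/√(1 − 0.864²) = 1/√0.2535 = 1.986; τ_1 = 276.3/1.986 = 139.1 ns.
Leg 2: β = 0.928; γ = 1/√(1 − 0.928²) = 1/√0.1388 = 2.684; τ_2 = 78.99/2.684 = 29.43 ns.
Leg 3: 683.5 ns is already measured in the ion's rest frame.
Leg 4: β = 0.809; γ = 1/√(1 − 0.809²) = 1/√0.3455 = 1.701; τ_4 = 729.5/1.701 = 428.8 ns.
Total: 139.1 + 29.43 + 683.5 + 428.8 ns.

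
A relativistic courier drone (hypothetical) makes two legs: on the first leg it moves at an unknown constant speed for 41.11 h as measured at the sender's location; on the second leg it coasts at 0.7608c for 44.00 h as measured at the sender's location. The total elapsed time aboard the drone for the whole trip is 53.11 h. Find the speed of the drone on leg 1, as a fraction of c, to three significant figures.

β = 0.802

Leg 1: speed unknown; τ_1 = 41.11/γ_1.
Leg 2: γ = 1/√(1 − 0.7608²) = 1/√0.4212 = 1.541; τ_2 = 44.00/1.541 = 28.56 h.
Total proper time: τ_1 + 28.56 = 53.11, so τ_1 = 53.11 − 28.56 = 24.55 h.
γ_1 = 41.11/24.55 = 1.674; β = √(1 − 1/γ²) = √0.6432.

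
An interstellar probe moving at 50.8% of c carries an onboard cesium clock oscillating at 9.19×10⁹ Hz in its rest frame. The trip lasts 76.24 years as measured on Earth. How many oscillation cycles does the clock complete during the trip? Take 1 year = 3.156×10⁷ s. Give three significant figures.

N = 1.90×10¹⁹

β = 0.508; γ = 1/√(1 − 0.508²) = 1/√0.7419 = 1.161
The oscillator's own cycle count is N = f × τ where τ is the proper time aboard the probe. τ = Δt/γ = 76.24/1.161 = 65.67 years = 2.073×10⁹ s.
N = 9.19×10⁹ × 2.073×10⁹ = 1.905×10¹⁹.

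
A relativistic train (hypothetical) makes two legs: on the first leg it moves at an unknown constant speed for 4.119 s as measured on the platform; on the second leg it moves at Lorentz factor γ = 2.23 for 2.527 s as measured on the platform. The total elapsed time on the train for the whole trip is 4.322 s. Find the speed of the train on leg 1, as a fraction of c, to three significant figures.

Leg 1: speed unknown; τ_1 = 4.119/γ_1.
Leg 2: γ = 2.23; τ_2 = 2.527/2.230 = 1.133 s.
Total proper time: τ_1 + 1.133 = 4.322, so τ_1 = 4.322 − 1.133 = 3.189 s.
γ_1 = 4.119/3.189 = 1.292; β = √(1 − 1/γ²) = √0.4007.

β = 0.633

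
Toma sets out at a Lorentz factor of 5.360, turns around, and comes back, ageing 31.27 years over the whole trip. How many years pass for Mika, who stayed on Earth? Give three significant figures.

γ = 5.360
Earth-frame duration is the dilated interval: Δt = γτ = 5.360 × 31.27 years.

Δt = 168 years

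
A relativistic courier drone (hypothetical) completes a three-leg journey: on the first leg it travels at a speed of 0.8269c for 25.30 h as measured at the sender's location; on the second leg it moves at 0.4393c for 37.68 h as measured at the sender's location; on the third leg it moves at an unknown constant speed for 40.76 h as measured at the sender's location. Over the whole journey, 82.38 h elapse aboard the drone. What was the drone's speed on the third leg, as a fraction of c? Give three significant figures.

β = 0.540

Leg 1: γ = 1/√(1 − 0.8269²) = 1/√0.3162 = 1.778; τ_1 = 25.30/1.778 = 14.23 h.
Leg 2: γ = 1/√(1 − 0.4393²) = 1/√0.8070 = 1.113; τ_2 = 37.68/1.113 = 33.85 h.
Leg 3: speed unknown; τ_3 = 40.76/γ_3.
Total proper time: 14.23 + 33.85 + τ_3 = 82.38, so τ_3 = 82.38 − 48.08 = 34.30 h.
γ_3 = 40.76/34.30 = 1.188; β = √(1 − 1/γ²) = √0.2917.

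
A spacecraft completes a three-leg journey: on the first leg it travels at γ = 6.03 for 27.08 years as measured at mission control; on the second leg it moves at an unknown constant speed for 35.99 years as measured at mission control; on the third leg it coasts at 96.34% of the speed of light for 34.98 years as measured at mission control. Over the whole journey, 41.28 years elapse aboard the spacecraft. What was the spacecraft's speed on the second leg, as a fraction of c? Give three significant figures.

Leg 1: γ = 6.03; τ_1 = 27.08/6.030 = 4.491 years.
Leg 2: speed unknown; τ_2 = 35.99/γ_2.
Leg 3: β = 0.9634; γ = 1/√(1 − 0.9634²) = 1/√0.07186 = 3.730; τ_3 = 34.98/3.730 = 9.377 years.
Total proper time: 4.491 + τ_2 + 9.377 = 41.28, so τ_2 = 41.28 − 13.87 = 27.41 years.
γ_2 = 35.99/27.41 = 1.313; β = √(1 − 1/γ²) = √0.4199.

β = 0.648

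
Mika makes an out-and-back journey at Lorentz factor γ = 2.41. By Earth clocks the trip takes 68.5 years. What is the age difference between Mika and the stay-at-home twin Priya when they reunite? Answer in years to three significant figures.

Δt − τ = 40.1 years

γ = 2.41
Mika's elapsed proper time: τ = 68.5/2.410 = 28.42 years.
Age gap = Δt − τ = 68.5 − 28.42 years.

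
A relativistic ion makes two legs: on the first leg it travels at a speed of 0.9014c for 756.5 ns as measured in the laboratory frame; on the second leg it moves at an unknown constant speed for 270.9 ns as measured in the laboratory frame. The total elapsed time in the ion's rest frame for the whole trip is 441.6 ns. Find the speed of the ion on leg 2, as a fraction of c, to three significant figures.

β = 0.907

Leg 1: γ = 1/√(1 − 0.9014²) = 1/√0.1875 = 2.310; τ_1 = 756.5/2.310 = 327.6 ns.
Leg 2: speed unknown; τ_2 = 270.9/γ_2.
Total proper time: 327.6 + τ_2 = 441.6, so τ_2 = 441.6 − 327.6 = 114.0 ns.
γ_2 = 270.9/114.0 = 2.375; β = √(1 − 1/γ²) = √0.8228.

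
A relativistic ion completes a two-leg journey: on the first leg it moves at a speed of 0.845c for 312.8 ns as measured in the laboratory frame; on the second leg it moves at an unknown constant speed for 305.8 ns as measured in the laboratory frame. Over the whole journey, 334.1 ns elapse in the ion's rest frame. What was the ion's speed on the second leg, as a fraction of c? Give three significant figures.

Leg 1: γ = 1/√(1 − 0.845²) = 1/√0.2860 = 1.870; τ_1 = 312.8/1.870 = 167.3 ns.
Leg 2: speed unknown; τ_2 = 305.8/γ_2.
Total proper time: 167.3 + τ_2 = 334.1, so τ_2 = 334.1 − 167.3 = 166.8 ns.
γ_2 = 305.8/166.8 = 1.833; β = √(1 − 1/γ²) = √0.7024.

β = 0.838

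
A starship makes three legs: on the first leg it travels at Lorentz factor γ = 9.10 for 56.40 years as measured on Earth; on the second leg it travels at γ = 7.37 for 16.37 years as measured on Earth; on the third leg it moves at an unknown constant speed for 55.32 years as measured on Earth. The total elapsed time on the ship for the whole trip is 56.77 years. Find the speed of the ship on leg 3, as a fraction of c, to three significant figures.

β = 0.486

Leg 1: γ = 9.10; τ_1 = 56.40/9.100 = 6.198 years.
Leg 2: γ = 7.37; τ_2 = 16.37/7.370 = 2.221 years.
Leg 3: speed unknown; τ_3 = 55.32/γ_3.
Total proper time: 6.198 + 2.221 + τ_3 = 56.77, so τ_3 = 56.77 − 8.419 = 48.35 years.
γ_3 = 55.32/48.35 = 1.144; β = √(1 − 1/γ²) = √0.2361.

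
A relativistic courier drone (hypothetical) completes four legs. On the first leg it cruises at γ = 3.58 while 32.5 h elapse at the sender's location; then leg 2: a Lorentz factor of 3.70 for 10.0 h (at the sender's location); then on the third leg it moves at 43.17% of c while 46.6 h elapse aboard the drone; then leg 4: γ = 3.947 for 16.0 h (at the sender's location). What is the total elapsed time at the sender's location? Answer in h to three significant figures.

Δt = 110 h

Leg 1: 32.5 h is already measured at the sender's location.
Leg 2: 10.0 h is already measured at the sender's location.
Leg 3: β = 0.4317; γ = 1/√(1 − 0.4317²) = 1/√0.8136 = 1.109; Δt_3 = 1.109 × 46.6 = 51.66 h.
Leg 4: 16.0 h is already measured at the sender's location.
Total: 32.50 + 10.00 + 51.66 + 16.00 h.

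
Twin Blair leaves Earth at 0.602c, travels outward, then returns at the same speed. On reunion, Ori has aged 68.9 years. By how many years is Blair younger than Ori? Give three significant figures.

γ = 1/√(1 − 0.602²) = 1/√0.6376 = 1.252
Blair's elapsed proper time: τ = 68.9/1.252 = 55.02 years.
Age gap = Δt − τ = 68.9 − 55.02 years.

Δt − τ = 13.9 years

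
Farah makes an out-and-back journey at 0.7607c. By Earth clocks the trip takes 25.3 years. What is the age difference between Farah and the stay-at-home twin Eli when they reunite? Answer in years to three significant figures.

γ = 1/√(1 − 0.7607²) = 1/√0.4213 = 1.541
Farah's elapsed proper time: τ = 25.3/1.541 = 16.42 years.
Age gap = Δt − τ = 25.3 − 16.42 years.

Δt − τ = 8.88 years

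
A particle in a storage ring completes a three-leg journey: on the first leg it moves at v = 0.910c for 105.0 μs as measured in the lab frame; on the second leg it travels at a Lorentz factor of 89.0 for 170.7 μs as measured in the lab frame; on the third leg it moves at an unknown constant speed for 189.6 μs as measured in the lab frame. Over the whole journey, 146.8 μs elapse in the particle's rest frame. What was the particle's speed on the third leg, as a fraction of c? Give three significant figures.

β = 0.845

Leg 1: γ = 1/√(1 − 0.910²) = 1/√0.1719 = 2.412; τ_1 = 105.0/2.412 = 43.53 μs.
Leg 2: γ = 89.0; τ_2 = 170.7/89.00 = 1.918 μs.
Leg 3: speed unknown; τ_3 = 189.6/γ_3.
Total proper time: 43.53 + 1.918 + τ_3 = 146.8, so τ_3 = 146.8 − 45.45 = 101.3 μs.
γ_3 = 189.6/101.3 = 1.871; β = √(1 − 1/γ²) = √0.7143.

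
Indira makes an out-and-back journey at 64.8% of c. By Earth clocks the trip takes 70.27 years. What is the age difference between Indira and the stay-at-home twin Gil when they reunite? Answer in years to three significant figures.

Δt − τ = 16.7 years

β = 0.648; γ = 1/√(1 − 0.648²) = 1/√0.5801 = 1.313
Indira's elapsed proper time: τ = 70.27/1.313 = 53.52 years.
Age gap = Δt − τ = 70.27 − 53.52 years.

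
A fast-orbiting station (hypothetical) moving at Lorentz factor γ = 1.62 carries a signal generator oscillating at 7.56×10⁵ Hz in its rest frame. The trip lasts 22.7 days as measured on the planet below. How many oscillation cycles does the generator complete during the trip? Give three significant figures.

N = 9.15×10¹¹

γ = 1.62
The oscillator's own cycle count is N = f × τ where τ is the proper time aboard the station. τ = Δt/γ = 22.7/1.620 = 14.01 days = 1.211×10⁶ s.
N = 7.56×10⁵ × 1.211×10⁶ = 9.153×10¹¹.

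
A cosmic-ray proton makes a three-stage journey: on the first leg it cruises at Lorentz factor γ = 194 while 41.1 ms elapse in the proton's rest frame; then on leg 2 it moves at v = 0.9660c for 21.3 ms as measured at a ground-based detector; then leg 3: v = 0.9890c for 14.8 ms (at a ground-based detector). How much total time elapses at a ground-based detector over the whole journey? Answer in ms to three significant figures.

Leg 1: γ = 194; Δt_1 = 194.0 × 41.1 = 7973 ms.
Leg 2: 21.3 ms is already measured at a ground-based detector.
Leg 3: 14.8 ms is already measured at a ground-based detector.
Total: 7973 + 21.30 + 14.80 ms.

Δt = 8010 ms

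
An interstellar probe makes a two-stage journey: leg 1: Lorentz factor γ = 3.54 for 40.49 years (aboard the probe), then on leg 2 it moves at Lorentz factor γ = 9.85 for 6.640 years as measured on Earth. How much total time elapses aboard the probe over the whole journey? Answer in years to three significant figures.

τ = 41.2 years

Leg 1: 40.49 years is already measured aboard the probe.
Leg 2: γ = 9.85; τ_2 = 6.640/9.850 = 0.6741 years.
Total: 40.49 + 0.6741 years.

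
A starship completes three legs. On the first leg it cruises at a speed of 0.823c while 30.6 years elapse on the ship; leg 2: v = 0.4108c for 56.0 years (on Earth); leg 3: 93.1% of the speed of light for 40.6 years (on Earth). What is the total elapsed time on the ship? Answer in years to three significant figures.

Leg 1: 30.6 years is already measured on the ship.
Leg 2: γ = 1/√(1 − 0.4108²) = 1/√0.8312 = 1.097; τ_2 = 56.0/1.097 = 51.06 years.
Leg 3: β = 0.931; γ = 1/√(1 − 0.931²) = 1/√0.1332 = 2.740; τ_3 = 40.6/2.740 = 14.82 years.
Total: 30.60 + 51.06 + 14.82 years.

τ = 96.5 years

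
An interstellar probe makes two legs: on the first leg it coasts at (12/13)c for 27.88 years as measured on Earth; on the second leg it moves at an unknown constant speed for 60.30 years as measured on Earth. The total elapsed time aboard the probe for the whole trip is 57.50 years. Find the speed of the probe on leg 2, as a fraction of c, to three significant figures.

β = 0.631

Leg 1: γ = 1/√(1 − (12/13)²) = 13/5 = 2.600; τ_1 = 27.88/2.600 = 10.72 years.
Leg 2: speed unknown; τ_2 = 60.30/γ_2.
Total proper time: 10.72 + τ_2 = 57.50, so τ_2 = 57.50 − 10.72 = 46.78 years.
γ_2 = 60.30/46.78 = 1.289; β = √(1 − 1/γ²) = √0.3982.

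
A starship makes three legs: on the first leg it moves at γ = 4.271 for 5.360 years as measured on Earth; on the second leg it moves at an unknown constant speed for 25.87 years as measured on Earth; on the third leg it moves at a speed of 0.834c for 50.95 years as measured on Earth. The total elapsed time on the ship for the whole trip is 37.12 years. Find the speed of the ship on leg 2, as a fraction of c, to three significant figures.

Leg 1: γ = 4.271; τ_1 = 5.360/4.271 = 1.255 years.
Leg 2: speed unknown; τ_2 = 25.87/γ_2.
Leg 3: γ = 1/√(1 − 0.834²) = 1/√0.3044 = 1.812; τ_3 = 50.95/1.812 = 28.11 years.
Total proper time: 1.255 + τ_2 + 28.11 = 37.12, so τ_2 = 37.12 − 29.37 = 7.753 years.
γ_2 = 25.87/7.753 = 3.337; β = √(1 − 1/γ²) = √0.9102.

β = 0.954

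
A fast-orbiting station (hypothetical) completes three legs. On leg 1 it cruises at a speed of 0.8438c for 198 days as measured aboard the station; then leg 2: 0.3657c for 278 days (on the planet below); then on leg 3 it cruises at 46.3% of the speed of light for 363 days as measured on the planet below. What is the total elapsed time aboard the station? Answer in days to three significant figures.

τ = 778 days

Leg 1: 198 days is already measured aboard the station.
Leg 2: γ = 1/√(1 − 0.3657²) = 1/√0.8663 = 1.074; τ_2 = 278/1.074 = 258.7 days.
Leg 3: β = 0.463; γ = 1/√(1 − 0.463²) = 1/√0.7856 = 1.128; τ_3 = 363/1.128 = 321.7 days.
Total: 198.0 + 258.7 + 321.7 days.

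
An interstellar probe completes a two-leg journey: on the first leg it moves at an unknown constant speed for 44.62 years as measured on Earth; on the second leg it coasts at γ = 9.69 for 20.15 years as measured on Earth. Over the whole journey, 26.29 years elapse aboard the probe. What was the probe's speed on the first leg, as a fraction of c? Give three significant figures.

Leg 1: speed unknown; τ_1 = 44.62/γ_1.
Leg 2: γ = 9.69; τ_2 = 20.15/9.690 = 2.079 years.
Total proper time: τ_1 + 2.079 = 26.29, so τ_1 = 26.29 − 2.079 = 24.21 years.
γ_1 = 44.62/24.21 = 1.843; β = √(1 − 1/γ²) = √0.7056.

β = 0.840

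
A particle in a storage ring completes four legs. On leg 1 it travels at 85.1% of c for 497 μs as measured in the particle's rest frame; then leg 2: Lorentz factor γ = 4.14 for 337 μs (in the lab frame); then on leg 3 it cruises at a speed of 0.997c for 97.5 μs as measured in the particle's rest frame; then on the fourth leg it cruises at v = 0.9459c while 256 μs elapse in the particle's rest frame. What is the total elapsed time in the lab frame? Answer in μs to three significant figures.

Δt = 3330 μs

Leg 1: β = 0.851; γ = 1/√(1 − 0.851²) = 1/√0.2758 = 1.904; Δt_1 = 1.904 × 497 = 946.4 μs.
Leg 2: 337 μs is already measured in the lab frame.
Leg 3: γ = 1/√(1 − 0.997²) = 1/√0.005991 = 12.92; Δt_3 = 12.92 × 97.5 = 1260 μs.
Leg 4: γ = 1/√(1 − 0.9459²) = 1/√0.1053 = 3.082; Δt_4 = 3.082 × 256 = 789.0 μs.
Total: 946.4 + 337.0 + 1260 + 789.0 μs.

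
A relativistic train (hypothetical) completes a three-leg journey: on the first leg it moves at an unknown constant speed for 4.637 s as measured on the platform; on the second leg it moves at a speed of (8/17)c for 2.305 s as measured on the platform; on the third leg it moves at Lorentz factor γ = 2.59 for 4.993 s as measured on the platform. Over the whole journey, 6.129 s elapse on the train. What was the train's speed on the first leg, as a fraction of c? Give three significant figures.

Leg 1: speed unknown; τ_1 = 4.637/γ_1.
Leg 2: γ = 1/√(1 − (8/17)²) = 17/15 ≈ 1.133; τ_2 = 2.305/1.133 = 2.034 s.
Leg 3: γ = 2.59; τ_3 = 4.993/2.590 = 1.928 s.
Total proper time: τ_1 + 2.034 + 1.928 = 6.129, so τ_1 = 6.129 − 3.962 = 2.167 s.
γ_1 = 4.637/2.167 = 2.139; β = √(1 − 1/γ²) = √0.7815.

β = 0.884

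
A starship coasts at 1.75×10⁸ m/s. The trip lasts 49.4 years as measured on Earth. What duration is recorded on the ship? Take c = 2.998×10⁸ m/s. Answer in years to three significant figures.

τ = 40.1 years

β = 1.75×10⁸/2.998×10⁸ = 0.5837; γ = 1/√(1 − 0.5837²) = 1.232
The interval measured on Earth is the dilated one; the clock on the ship measures the proper time τ = Δt/γ = 49.4/1.232 years.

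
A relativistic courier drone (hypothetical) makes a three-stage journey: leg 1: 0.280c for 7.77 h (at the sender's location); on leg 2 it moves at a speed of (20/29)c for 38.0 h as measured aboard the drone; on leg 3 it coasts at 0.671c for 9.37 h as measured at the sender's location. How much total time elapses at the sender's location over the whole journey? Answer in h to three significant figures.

Δt = 69.6 h

Leg 1: 7.77 h is already measured at the sender's location.
Leg 2: γ = 1/√(1 − (20/29)²) = 29/21 ≈ 1.381; Δt_2 = 1.381 × 38.0 = 52.48 h.
Leg 3: 9.37 h is already measured at the sender's location.
Total: 7.770 + 52.48 + 9.370 h.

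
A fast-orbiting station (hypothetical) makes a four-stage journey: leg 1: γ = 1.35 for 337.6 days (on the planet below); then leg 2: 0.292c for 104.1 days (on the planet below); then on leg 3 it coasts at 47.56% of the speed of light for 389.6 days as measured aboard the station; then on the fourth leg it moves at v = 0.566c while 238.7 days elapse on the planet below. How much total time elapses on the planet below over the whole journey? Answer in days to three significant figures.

Leg 1: 337.6 days is already measured on the planet below.
Leg 2: 104.1 days is already measured on the planet below.
Leg 3: β = 0.4756; γ = 1/√(1 − 0.4756²) = 1/√0.7738 = 1.137; Δt_3 = 1.137 × 389.6 = 442.9 days.
Leg 4: 238.7 days is already measured on the planet below.
Total: 337.6 + 104.1 + 442.9 + 238.7 days.

Δt = 1120 days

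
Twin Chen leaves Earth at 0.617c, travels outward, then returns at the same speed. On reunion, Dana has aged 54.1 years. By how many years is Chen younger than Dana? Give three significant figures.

Δt − τ = 11.5 years

γ = 1/√(1 − 0.617²) = 1/√0.6193 = 1.271
Chen's elapsed proper time: τ = 54.1/1.271 = 42.57 years.
Age gap = Δt − τ = 54.1 − 42.57 years.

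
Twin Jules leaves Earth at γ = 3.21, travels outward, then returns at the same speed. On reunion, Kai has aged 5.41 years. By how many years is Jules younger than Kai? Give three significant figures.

Δt − τ = 3.72 years

γ = 3.21
Jules's elapsed proper time: τ = 5.41/3.210 = 1.685 years.
Age gap = Δt − τ = 5.41 − 1.685 years.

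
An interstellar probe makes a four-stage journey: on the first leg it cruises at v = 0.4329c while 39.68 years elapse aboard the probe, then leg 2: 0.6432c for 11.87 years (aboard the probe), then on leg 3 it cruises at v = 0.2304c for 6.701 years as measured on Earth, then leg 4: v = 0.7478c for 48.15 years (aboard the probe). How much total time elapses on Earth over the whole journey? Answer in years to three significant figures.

Leg 1: γ = 1/√(1 − 0.4329²) = 1/√0.8126 = 1.109; Δt_1 = 1.109 × 39.68 = 44.02 years.
Leg 2: γ = 1/√(1 − 0.6432²) = 1/√0.5863 = 1.306; Δt_2 = 1.306 × 11.87 = 15.50 years.
Leg 3: 6.701 years is already measured on Earth.
Leg 4: γ = 1/√(1 − 0.7478²) = 1/√0.4408 = 1.506; Δt_4 = 1.506 × 48.15 = 72.52 years.
Total: 44.02 + 15.50 + 6.701 + 72.52 years.

Δt = 139 years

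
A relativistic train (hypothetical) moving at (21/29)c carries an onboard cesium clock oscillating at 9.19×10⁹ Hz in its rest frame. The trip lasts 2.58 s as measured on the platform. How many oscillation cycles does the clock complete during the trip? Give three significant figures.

γ = 1/√(1 − (21/29)²) = 29/20 = 1.450
The oscillator's own cycle count is N = f × τ where τ is the proper time on the train. τ = Δt/γ = 2.58/1.450 = 1.779 s = 1.779×10⁰ s.
N = 9.19×10⁹ × 1.779×10⁰ = 1.635×10¹⁰.

N = 1.64×10¹⁰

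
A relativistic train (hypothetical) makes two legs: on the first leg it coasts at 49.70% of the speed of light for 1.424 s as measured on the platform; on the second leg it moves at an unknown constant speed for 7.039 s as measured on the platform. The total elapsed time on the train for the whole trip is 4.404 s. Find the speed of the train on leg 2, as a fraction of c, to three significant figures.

β = 0.893

Leg 1: β = 0.4970; γ = 1/√(1 − 0.4970²) = 1/√0.7530 = 1.152; τ_1 = 1.424/1.152 = 1.236 s.
Leg 2: speed unknown; τ_2 = 7.039/γ_2.
Total proper time: 1.236 + τ_2 = 4.404, so τ_2 = 4.404 − 1.236 = 3.168 s.
γ_2 = 7.039/3.168 = 2.222; β = √(1 − 1/γ²) = √0.7974.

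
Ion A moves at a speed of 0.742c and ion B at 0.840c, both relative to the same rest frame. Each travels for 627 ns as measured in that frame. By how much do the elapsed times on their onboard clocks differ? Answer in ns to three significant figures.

|τ_A − τ_B| = 80.1 ns

A: γ = 1/√(1 − 0.742²) = 1/√0.4494 = 1.492; τ_A = 627/1.492 = 420.3 ns.
B: γ = 1/√(1 − 0.840²) = 1/√0.2944 = 1.843; τ_B = 627/1.843 = 340.2 ns.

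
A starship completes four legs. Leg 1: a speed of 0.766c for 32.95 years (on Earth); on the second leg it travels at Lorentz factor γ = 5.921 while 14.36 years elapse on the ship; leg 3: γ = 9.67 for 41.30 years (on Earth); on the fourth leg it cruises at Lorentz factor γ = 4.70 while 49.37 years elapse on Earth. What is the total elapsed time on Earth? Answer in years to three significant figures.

Δt = 209 years

Leg 1: 32.95 years is already measured on Earth.
Leg 2: γ = 5.921; Δt_2 = 5.921 × 14.36 = 85.03 years.
Leg 3: 41.30 years is already measured on Earth.
Leg 4: 49.37 years is already measured on Earth.
Total: 32.95 + 85.03 + 41.30 + 49.37 years.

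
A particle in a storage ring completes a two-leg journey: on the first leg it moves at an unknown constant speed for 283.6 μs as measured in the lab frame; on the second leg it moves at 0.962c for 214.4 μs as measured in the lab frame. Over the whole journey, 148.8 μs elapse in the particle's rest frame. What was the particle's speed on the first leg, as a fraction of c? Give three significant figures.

Leg 1: speed unknown; τ_1 = 283.6/γ_1.
Leg 2: γ = 1/√(1 − 0.962²) = 1/√0.07456 = 3.662; τ_2 = 214.4/3.662 = 58.54 μs.
Total proper time: τ_1 + 58.54 = 148.8, so τ_1 = 148.8 − 58.54 = 90.26 μs.
γ_1 = 283.6/90.26 = 3.142; β = √(1 − 1/γ²) = √0.8987.

β = 0.948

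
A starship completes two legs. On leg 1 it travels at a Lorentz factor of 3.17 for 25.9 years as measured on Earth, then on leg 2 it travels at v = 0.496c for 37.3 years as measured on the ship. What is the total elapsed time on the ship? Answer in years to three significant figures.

Leg 1: γ = 3.17; τ_1 = 25.9/3.170 = 8.170 years.
Leg 2: 37.3 years is already measured on the ship.
Total: 8.170 + 37.30 years.

τ = 45.5 years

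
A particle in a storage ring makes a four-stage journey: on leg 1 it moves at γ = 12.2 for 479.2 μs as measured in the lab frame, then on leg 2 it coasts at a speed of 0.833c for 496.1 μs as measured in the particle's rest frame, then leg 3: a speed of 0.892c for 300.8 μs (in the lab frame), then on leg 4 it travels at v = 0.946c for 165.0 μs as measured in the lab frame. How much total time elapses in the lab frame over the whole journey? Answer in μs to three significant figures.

Leg 1: 479.2 μs is already measured in the lab frame.
Leg 2: γ = 1/√(1 − 0.833²) = 1/√0.3061 = 1.807; Δt_2 = 1.807 × 496.1 = 896.7 μs.
Leg 3: 300.8 μs is already measured in the lab frame.
Leg 4: 165.0 μs is already measured in the lab frame.
Total: 479.2 + 896.7 + 300.8 + 165.0 μs.

Δt = 1840 μs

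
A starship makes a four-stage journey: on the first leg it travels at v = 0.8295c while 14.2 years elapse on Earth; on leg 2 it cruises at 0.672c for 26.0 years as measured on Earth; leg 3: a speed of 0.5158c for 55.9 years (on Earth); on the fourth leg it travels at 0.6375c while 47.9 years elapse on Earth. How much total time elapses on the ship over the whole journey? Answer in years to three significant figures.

τ = 112 years

Leg 1: γ = 1/√(1 − 0.8295²) = 1/√0.3119 = 1.790; τ_1 = 14.2/1.790 = 7.931 years.
Leg 2: γ = 1/√(1 − 0.672²) = 1/√0.5484 = 1.350; τ_2 = 26.0/1.350 = 19.25 years.
Leg 3: γ = 1/√(1 − 0.5158²) = 1/√0.7340 = 1.167; τ_3 = 55.9/1.167 = 47.89 years.
Leg 4: γ = 1/√(1 − 0.6375²) = 1/√0.5936 = 1.298; τ_4 = 47.9/1.298 = 36.90 years.
Total: 7.931 + 19.25 + 47.89 + 36.90 years.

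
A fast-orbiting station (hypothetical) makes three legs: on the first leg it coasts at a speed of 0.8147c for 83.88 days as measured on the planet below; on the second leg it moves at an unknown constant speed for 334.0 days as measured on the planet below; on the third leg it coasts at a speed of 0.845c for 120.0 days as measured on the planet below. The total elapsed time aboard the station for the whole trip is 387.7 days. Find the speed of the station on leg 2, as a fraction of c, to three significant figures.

β = 0.568

Leg 1: γ = 1/√(1 − 0.8147²) = 1/√0.3363 = 1.724; τ_1 = 83.88/1.724 = 48.64 days.
Leg 2: speed unknown; τ_2 = 334.0/γ_2.
Leg 3: γ = 1/√(1 − 0.845²) = 1/√0.2860 = 1.870; τ_3 = 120.0/1.870 = 64.17 days.
Total proper time: 48.64 + τ_2 + 64.17 = 387.7, so τ_2 = 387.7 − 112.8 = 274.9 days.
γ_2 = 334.0/274.9 = 1.215; β = √(1 − 1/γ²) = √0.3226.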